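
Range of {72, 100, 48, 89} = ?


Max = 100, Min = 48
Range = 100 - 48 = 52

Range = 52


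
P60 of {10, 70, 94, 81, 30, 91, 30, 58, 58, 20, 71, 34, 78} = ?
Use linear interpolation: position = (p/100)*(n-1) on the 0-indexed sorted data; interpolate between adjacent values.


Sorted: 10, 20, 30, 30, 34, 58, 58, 70, 71, 78, 81, 91, 94
n = 13
Index = 60/100 * 12 = 7.2000
Lower = data[7] = 70, Upper = data[8] = 71
P60 = 70 + 0.2000*(1) = 70.2000

P60 = 70.2000


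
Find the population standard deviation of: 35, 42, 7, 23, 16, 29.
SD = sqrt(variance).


Mean = 25.3333
Variance = 135.5556
SD = sqrt(135.5556) = 11.6428

SD = 11.6428


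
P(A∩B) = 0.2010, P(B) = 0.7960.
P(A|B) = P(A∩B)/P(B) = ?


P(A|B) = 0.2010/0.7960 = 0.2525

P(A|B) = 0.2525


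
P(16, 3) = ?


P(16,3) = 16!/13!
= 20922789888000/6227020800
= 3360

P(16,3) = 3360


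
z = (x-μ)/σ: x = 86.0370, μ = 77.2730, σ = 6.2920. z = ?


z = (86.0370 - 77.2730)/6.2920
= 8.7640/6.2920
= 1.3929

z = 1.3929


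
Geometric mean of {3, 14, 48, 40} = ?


Product = 3 × 14 × 48 × 40 = 80640
GM = 80640^(1/4) = 16.8515

GM = 16.8515


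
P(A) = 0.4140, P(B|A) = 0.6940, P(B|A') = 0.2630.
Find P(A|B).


P(B) = P(B|A)*P(A) + P(B|A')*P(A')
= 0.6940*0.4140 + 0.2630*0.5860
= 0.287316 + 0.154118 = 0.441434
P(A|B) = 0.287316/0.441434 = 0.6509

P(A|B) = 0.6509


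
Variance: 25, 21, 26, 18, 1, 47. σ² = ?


Mean = 23.0000
Squared deviations: 4.0000, 4.0000, 9.0000, 25.0000, 484.0000, 576.0000
Sum = 1102.0000
Variance = 1102.0000/6 = 183.6667

Variance = 183.6667


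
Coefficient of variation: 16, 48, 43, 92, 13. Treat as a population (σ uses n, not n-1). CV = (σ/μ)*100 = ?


Mean = 42.4000
SD = 28.4717
CV = (28.4717/42.4000)*100 = 67.1503%

CV = 67.1503%


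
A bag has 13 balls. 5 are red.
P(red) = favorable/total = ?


P = 5/13 = 0.3846

P = 0.3846


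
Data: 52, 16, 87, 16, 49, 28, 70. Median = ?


Sorted: 16, 16, 28, 49, 52, 70, 87
n = 7 (odd)
Middle value = 49

Median = 49


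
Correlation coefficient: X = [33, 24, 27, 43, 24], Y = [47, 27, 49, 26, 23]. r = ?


Mean X = 30.2000, Mean Y = 34.4000
SD X = 7.194442, SD Y = 11.200000
Cov = -0.480000
r = -0.480000/(7.194442*11.200000) = -0.0060

r = -0.0060


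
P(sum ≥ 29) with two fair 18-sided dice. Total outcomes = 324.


Total outcomes = 18×18 = 324
Favorable (sum ≥ 29): 36
P = 36/324 = 0.1111

P = 0.1111


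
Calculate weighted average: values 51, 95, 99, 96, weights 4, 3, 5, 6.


Numerator = 51*4 + 95*3 + 99*5 + 96*6 = 1560
Denominator = 4 + 3 + 5 + 6 = 18
WM = 1560/18 = 86.6667

WM = 86.6667


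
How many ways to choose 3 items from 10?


C(10,3) = 10!/(3! × 7!)
= 3628800/(6 × 5040)
= 120

C(10,3) = 120


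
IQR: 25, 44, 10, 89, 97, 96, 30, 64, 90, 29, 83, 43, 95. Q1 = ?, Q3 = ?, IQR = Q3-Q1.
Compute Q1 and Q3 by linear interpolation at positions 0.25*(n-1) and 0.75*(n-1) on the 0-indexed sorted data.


Sorted: 10, 25, 29, 30, 43, 44, 64, 83, 89, 90, 95, 96, 97
Q1 (25th %ile) = 30.0000
Q3 (75th %ile) = 90.0000
IQR = 90.0000 - 30.0000 = 60.0000

IQR = 60.0000


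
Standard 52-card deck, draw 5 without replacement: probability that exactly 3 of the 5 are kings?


Hypergeometric: P(X=3) = C(4,3)·C(48,2) / C(52,5)
= 4 × 1128 / 2598960
= 4512/2598960 = 0.0017

P = 0.0017


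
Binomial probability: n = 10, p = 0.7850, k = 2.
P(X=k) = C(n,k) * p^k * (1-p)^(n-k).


C(10,2) = 45
p^2 = 0.616225
(1-p)^8 = 4.565703e-06
P = 45 * 0.616225 * 4.565703e-06 = 0.0001

P(X=2) = 0.0001


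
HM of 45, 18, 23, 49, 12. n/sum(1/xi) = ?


Sum of reciprocals = 1/45 + 1/18 + 1/23 + 1/49 + 1/12 = 0.224998
HM = 5/0.224998 = 22.2225

HM = 22.2225


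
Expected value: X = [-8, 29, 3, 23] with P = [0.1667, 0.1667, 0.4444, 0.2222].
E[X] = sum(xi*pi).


E[X] = -8*0.1667 + 29*0.1667 + 3*0.4444 + 23*0.2222
= -1.3336 + 4.8343 + 1.3332 + 5.1106
= 9.9445

E[X] = 9.9445


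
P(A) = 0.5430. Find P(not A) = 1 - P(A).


P(not A) = 1 - 0.5430 = 0.4570

P(not A) = 0.4570


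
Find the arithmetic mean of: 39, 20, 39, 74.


Sum = 39 + 20 + 39 + 74 = 172
n = 4
Mean = 172/4 = 43.0000

Mean = 43.0000


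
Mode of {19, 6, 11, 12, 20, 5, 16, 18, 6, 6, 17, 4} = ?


Frequencies: 4:1, 5:1, 6:3, 11:1, 12:1, 16:1, 17:1, 18:1, 19:1, 20:1
Max frequency = 3
Mode = 6

Mode = 6


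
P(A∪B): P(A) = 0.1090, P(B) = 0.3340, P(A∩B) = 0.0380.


P(A∪B) = 0.1090 + 0.3340 - 0.0380
= 0.4430 - 0.0380
= 0.4050

P(A∪B) = 0.4050


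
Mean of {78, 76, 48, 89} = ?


Sum = 78 + 76 + 48 + 89 = 291
n = 4
Mean = 291/4 = 72.7500

Mean = 72.7500


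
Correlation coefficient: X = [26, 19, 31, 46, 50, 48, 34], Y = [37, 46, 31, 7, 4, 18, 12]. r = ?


Mean X = 36.2857, Mean Y = 22.1429
SD X = 11.067511, SD Y = 14.865382
Cov = -147.612245
r = -147.612245/(11.067511*14.865382) = -0.8972

r = -0.8972


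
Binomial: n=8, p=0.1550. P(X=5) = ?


C(8,5) = 56
p^5 = 8.946610e-05
(1-p)^3 = 0.603351
P = 56 * 8.946610e-05 * 0.603351 = 0.0030

P(X=5) = 0.0030


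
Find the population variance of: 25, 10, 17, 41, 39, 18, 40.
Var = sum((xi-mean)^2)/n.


Mean = 27.1429
Squared deviations: 4.5918, 293.8776, 102.8776, 192.0204, 140.5918, 83.5918, 165.3061
Sum = 982.8571
Variance = 982.8571/7 = 140.4082

Variance = 140.4082


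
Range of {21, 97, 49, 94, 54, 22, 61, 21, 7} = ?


Max = 97, Min = 7
Range = 97 - 7 = 90

Range = 90


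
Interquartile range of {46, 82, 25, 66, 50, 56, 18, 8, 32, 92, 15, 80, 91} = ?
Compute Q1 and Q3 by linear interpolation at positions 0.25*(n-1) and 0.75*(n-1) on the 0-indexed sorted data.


Sorted: 8, 15, 18, 25, 32, 46, 50, 56, 66, 80, 82, 91, 92
Q1 (25th %ile) = 25.0000
Q3 (75th %ile) = 80.0000
IQR = 80.0000 - 25.0000 = 55.0000

IQR = 55.0000


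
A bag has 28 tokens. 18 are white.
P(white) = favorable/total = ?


P = 18/28 = 0.6429

P = 0.6429


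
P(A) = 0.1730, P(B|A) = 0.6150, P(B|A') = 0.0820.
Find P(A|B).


P(B) = P(B|A)*P(A) + P(B|A')*P(A')
= 0.6150*0.1730 + 0.0820*0.8270
= 0.106395 + 0.067814 = 0.174209
P(A|B) = 0.106395/0.174209 = 0.6107

P(A|B) = 0.6107


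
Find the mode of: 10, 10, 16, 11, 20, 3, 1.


Frequencies: 1:1, 3:1, 10:2, 11:1, 16:1, 20:1
Max frequency = 2
Mode = 10

Mode = 10


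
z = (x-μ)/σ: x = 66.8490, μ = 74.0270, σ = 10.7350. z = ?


z = (66.8490 - 74.0270)/10.7350
= -7.1780/10.7350
= -0.6687

z = -0.6687


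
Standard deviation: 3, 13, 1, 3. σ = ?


Mean = 5.0000
Variance = 22.0000
SD = sqrt(22.0000) = 4.6904

SD = 4.6904


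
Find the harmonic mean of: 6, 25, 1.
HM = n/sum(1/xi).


Sum of reciprocals = 1/6 + 1/25 + 1/1 = 1.206667
HM = 3/1.206667 = 2.4862

HM = 2.4862


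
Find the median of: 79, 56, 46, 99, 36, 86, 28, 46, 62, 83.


Sorted: 28, 36, 46, 46, 56, 62, 79, 83, 86, 99
n = 10 (even)
Middle values: 56 and 62
Median = (56+62)/2 = 59.0000

Median = 59.0000


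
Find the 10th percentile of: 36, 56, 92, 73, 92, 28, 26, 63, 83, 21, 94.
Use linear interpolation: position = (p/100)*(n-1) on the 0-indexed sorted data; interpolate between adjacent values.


Sorted: 21, 26, 28, 36, 56, 63, 73, 83, 92, 92, 94
n = 11
Index = 10/100 * 10 = 1.0000
Lower = data[1] = 26, Upper = data[2] = 28
P10 = 26 + 0*(2) = 26.0000

P10 = 26.0000


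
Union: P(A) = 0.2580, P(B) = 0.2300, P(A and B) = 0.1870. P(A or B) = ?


P(A∪B) = 0.2580 + 0.2300 - 0.1870
= 0.4880 - 0.1870
= 0.3010

P(A∪B) = 0.3010


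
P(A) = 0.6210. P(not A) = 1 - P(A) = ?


P(not A) = 1 - 0.6210 = 0.3790

P(not A) = 0.3790


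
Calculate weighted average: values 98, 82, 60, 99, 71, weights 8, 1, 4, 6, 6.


Numerator = 98*8 + 82*1 + 60*4 + 99*6 + 71*6 = 2126
Denominator = 8 + 1 + 4 + 6 + 6 = 25
WM = 2126/25 = 85.0400

WM = 85.0400


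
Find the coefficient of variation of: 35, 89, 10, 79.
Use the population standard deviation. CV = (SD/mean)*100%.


Mean = 53.2500
SD = 32.1899
CV = (32.1899/53.2500)*100 = 60.4505%

CV = 60.4505%


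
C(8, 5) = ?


C(8,5) = 8!/(5! × 3!)
= 40320/(120 × 6)
= 56

C(8,5) = 56


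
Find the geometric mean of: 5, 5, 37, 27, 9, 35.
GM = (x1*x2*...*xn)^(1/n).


Product = 5 × 5 × 37 × 27 × 9 × 35 = 7867125
GM = 7867125^(1/6) = 14.1027

GM = 14.1027


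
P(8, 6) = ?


P(8,6) = 8!/2!
= 40320/2
= 20160

P(8,6) = 20160


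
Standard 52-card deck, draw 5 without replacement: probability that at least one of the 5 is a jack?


P(at least one) = 1 - P(none)
P(none) = (48/52) × (47/51) × (46/50) × (45/49) × (44/48) = 0.658842
P(at least one) = 1 - 0.658842 = 0.3412

P = 0.3412


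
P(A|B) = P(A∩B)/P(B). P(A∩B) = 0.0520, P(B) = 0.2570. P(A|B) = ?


P(A|B) = 0.0520/0.2570 = 0.2023

P(A|B) = 0.2023


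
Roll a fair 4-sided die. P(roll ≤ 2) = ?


Favorable outcomes (roll ≤ 2): 2
Total outcomes = 4
P = 2/4 = 0.5000

P = 0.5000


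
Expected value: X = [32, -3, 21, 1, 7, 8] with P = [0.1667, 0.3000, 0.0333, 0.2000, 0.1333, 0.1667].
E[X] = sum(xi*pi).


E[X] = 32*0.1667 - 3*0.3000 + 21*0.0333 + 1*0.2000 + 7*0.1333 + 8*0.1667
= 5.3344 - 0.9000 + 0.6993 + 0.2000 + 0.9331 + 1.3336
= 7.6004

E[X] = 7.6004


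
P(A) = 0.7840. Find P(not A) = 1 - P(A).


P(not A) = 1 - 0.7840 = 0.2160

P(not A) = 0.2160


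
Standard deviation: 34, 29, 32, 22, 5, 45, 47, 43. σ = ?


Mean = 32.1250
Variance = 169.6094
SD = sqrt(169.6094) = 13.0234

SD = 13.0234


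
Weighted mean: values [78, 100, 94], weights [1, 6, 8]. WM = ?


Numerator = 78*1 + 100*6 + 94*8 = 1430
Denominator = 1 + 6 + 8 = 15
WM = 1430/15 = 95.3333

WM = 95.3333


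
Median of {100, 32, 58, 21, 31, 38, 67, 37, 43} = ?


Sorted: 21, 31, 32, 37, 38, 43, 58, 67, 100
n = 9 (odd)
Middle value = 38

Median = 38


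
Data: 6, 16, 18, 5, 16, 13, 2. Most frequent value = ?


Frequencies: 2:1, 5:1, 6:1, 13:1, 16:2, 18:1
Max frequency = 2
Mode = 16

Mode = 16


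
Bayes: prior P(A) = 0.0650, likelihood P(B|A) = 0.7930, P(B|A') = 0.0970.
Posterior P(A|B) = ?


P(B) = P(B|A)*P(A) + P(B|A')*P(A')
= 0.7930*0.0650 + 0.0970*0.9350
= 0.051545 + 0.090695 = 0.142240
P(A|B) = 0.051545/0.142240 = 0.3624

P(A|B) = 0.3624


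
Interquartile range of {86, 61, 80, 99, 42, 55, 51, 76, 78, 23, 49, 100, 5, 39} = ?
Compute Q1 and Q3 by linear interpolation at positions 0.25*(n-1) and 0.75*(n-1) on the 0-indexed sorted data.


Sorted: 5, 23, 39, 42, 49, 51, 55, 61, 76, 78, 80, 86, 99, 100
Q1 (25th %ile) = 43.7500
Q3 (75th %ile) = 79.5000
IQR = 79.5000 - 43.7500 = 35.7500

IQR = 35.7500


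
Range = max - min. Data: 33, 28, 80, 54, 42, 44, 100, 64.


Max = 100, Min = 28
Range = 100 - 28 = 72

Range = 72


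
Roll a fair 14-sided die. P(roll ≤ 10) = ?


Favorable outcomes (roll ≤ 10): 10
Total outcomes = 14
P = 10/14 = 0.7143

P = 0.7143


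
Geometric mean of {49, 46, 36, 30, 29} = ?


Product = 49 × 46 × 36 × 30 × 29 = 70595280
GM = 70595280^(1/5) = 37.1326

GM = 37.1326


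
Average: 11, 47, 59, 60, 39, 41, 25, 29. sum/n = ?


Sum = 11 + 47 + 59 + 60 + 39 + 41 + 25 + 29 = 311
n = 8
Mean = 311/8 = 38.8750

Mean = 38.8750


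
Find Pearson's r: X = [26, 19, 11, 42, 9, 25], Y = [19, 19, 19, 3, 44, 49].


Mean X = 22.0000, Mean Y = 25.5000
SD X = 10.984838, SD Y = 15.955668
Cov = -92.500000
r = -92.500000/(10.984838*15.955668) = -0.5278

r = -0.5278


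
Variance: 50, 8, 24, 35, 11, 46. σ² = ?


Mean = 29.0000
Squared deviations: 441.0000, 441.0000, 25.0000, 36.0000, 324.0000, 289.0000
Sum = 1556.0000
Variance = 1556.0000/6 = 259.3333

Variance = 259.3333


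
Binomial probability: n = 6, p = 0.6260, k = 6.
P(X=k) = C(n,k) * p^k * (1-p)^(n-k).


C(6,6) = 1
p^6 = 0.060179
(1-p)^0 = 1.000000
P = 1 * 0.060179 * 1.000000 = 0.0602

P(X=6) = 0.0602


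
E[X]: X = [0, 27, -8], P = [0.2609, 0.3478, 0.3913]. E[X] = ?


E[X] = 0*0.2609 + 27*0.3478 - 8*0.3913
= 0 + 9.3906 - 3.1304
= 6.2602

E[X] = 6.2602


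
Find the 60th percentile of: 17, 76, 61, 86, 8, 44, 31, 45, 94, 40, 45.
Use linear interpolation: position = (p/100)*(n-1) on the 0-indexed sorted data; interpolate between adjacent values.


Sorted: 8, 17, 31, 40, 44, 45, 45, 61, 76, 86, 94
n = 11
Index = 60/100 * 10 = 6.0000
Lower = data[6] = 45, Upper = data[7] = 61
P60 = 45 + 0*(16) = 45.0000

P60 = 45.0000


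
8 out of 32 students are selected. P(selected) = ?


P = 8/32 = 0.2500

P = 0.2500


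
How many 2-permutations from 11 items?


P(11,2) = 11!/9!
= 39916800/362880
= 110

P(11,2) = 110


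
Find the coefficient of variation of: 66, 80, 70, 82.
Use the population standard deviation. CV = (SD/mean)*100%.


Mean = 74.5000
SD = 6.6895
CV = (6.6895/74.5000)*100 = 8.9793%

CV = 8.9793%


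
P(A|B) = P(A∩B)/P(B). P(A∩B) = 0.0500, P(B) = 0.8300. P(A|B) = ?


P(A|B) = 0.0500/0.8300 = 0.0602

P(A|B) = 0.0602


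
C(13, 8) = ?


C(13,8) = 13!/(8! × 5!)
= 6227020800/(40320 × 120)
= 1287

C(13,8) = 1287


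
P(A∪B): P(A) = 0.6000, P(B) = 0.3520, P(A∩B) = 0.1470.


P(A∪B) = 0.6000 + 0.3520 - 0.1470
= 0.9520 - 0.1470
= 0.8050

P(A∪B) = 0.8050


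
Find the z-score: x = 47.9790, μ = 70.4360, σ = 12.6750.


z = (47.9790 - 70.4360)/12.6750
= -22.4570/12.6750
= -1.7718

z = -1.7718


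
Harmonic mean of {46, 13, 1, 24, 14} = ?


Sum of reciprocals = 1/46 + 1/13 + 1/1 + 1/24 + 1/14 = 1.211757
HM = 5/1.211757 = 4.1262

HM = 4.1262


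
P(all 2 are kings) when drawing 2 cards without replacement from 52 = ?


P(all kings) = (4/52) × (3/51)
= 0.0045

P = 0.0045


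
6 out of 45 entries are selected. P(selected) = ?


P = 6/45 = 0.1333

P = 0.1333


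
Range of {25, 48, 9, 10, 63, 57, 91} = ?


Max = 91, Min = 9
Range = 91 - 9 = 82

Range = 82


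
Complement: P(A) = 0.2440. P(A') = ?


P(not A) = 1 - 0.2440 = 0.7560

P(not A) = 0.7560


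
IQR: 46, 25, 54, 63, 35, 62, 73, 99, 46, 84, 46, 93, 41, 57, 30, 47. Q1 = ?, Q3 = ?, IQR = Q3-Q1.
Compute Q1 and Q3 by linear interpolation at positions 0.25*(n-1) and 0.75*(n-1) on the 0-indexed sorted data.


Sorted: 25, 30, 35, 41, 46, 46, 46, 47, 54, 57, 62, 63, 73, 84, 93, 99
Q1 (25th %ile) = 44.7500
Q3 (75th %ile) = 65.5000
IQR = 65.5000 - 44.7500 = 20.7500

IQR = 20.7500


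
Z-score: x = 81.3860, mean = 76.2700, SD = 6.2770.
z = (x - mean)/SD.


z = (81.3860 - 76.2700)/6.2770
= 5.1160/6.2770
= 0.8150

z = 0.8150


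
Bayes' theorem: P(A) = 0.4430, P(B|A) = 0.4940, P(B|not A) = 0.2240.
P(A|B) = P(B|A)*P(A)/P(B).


P(B) = P(B|A)*P(A) + P(B|A')*P(A')
= 0.4940*0.4430 + 0.2240*0.5570
= 0.218842 + 0.124768 = 0.343610
P(A|B) = 0.218842/0.343610 = 0.6369

P(A|B) = 0.6369


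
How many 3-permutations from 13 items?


P(13,3) = 13!/10!
= 6227020800/3628800
= 1716

P(13,3) = 1716


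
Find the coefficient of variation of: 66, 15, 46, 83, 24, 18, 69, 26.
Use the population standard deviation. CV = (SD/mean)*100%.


Mean = 43.3750
SD = 24.6776
CV = (24.6776/43.3750)*100 = 56.8936%

CV = 56.8936%


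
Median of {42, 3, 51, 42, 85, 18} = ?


Sorted: 3, 18, 42, 42, 51, 85
n = 6 (even)
Middle values: 42 and 42
Median = (42+42)/2 = 42.0000

Median = 42.0000


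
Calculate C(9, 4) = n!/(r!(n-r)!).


C(9,4) = 9!/(4! × 5!)
= 362880/(24 × 120)
= 126

C(9,4) = 126


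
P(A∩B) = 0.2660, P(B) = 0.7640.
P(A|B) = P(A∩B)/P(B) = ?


P(A|B) = 0.2660/0.7640 = 0.3482

P(A|B) = 0.3482


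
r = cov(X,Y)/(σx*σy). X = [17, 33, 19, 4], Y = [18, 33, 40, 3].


Mean X = 18.2500, Mean Y = 23.5000
SD X = 10.280443, SD Y = 14.256577
Cov = 112.875000
r = 112.875000/(10.280443*14.256577) = 0.7701

r = 0.7701


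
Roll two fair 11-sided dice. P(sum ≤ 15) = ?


Total outcomes = 11×11 = 121
Favorable (sum ≤ 15): 93
P = 93/121 = 0.7686

P = 0.7686


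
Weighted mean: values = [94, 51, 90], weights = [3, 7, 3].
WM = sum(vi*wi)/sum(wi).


Numerator = 94*3 + 51*7 + 90*3 = 909
Denominator = 3 + 7 + 3 = 13
WM = 909/13 = 69.9231

WM = 69.9231


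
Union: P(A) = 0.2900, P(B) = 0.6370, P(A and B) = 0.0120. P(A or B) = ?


P(A∪B) = 0.2900 + 0.6370 - 0.0120
= 0.9270 - 0.0120
= 0.9150

P(A∪B) = 0.9150


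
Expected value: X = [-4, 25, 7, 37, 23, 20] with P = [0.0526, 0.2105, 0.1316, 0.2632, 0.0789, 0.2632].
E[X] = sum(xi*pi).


E[X] = -4*0.0526 + 25*0.2105 + 7*0.1316 + 37*0.2632 + 23*0.0789 + 20*0.2632
= -0.2104 + 5.2625 + 0.9212 + 9.7384 + 1.8147 + 5.2640
= 22.7904

E[X] = 22.7904


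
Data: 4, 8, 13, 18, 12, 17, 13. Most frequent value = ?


Frequencies: 4:1, 8:1, 12:1, 13:2, 17:1, 18:1
Max frequency = 2
Mode = 13

Mode = 13


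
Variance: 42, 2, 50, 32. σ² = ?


Mean = 31.5000
Squared deviations: 110.2500, 870.2500, 342.2500, 0.2500
Sum = 1323.0000
Variance = 1323.0000/4 = 330.7500

Variance = 330.7500


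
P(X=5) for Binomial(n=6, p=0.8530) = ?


C(6,5) = 6
p^5 = 0.451591
(1-p)^1 = 0.147000
P = 6 * 0.451591 * 0.147000 = 0.3983

P(X=5) = 0.3983


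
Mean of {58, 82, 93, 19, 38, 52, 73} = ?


Sum = 58 + 82 + 93 + 19 + 38 + 52 + 73 = 415
n = 7
Mean = 415/7 = 59.2857

Mean = 59.2857


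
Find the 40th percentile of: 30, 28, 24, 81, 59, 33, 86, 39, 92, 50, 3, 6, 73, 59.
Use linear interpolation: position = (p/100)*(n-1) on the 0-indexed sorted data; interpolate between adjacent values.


Sorted: 3, 6, 24, 28, 30, 33, 39, 50, 59, 59, 73, 81, 86, 92
n = 14
Index = 40/100 * 13 = 5.2000
Lower = data[5] = 33, Upper = data[6] = 39
P40 = 33 + 0.2000*(6) = 34.2000

P40 = 34.2000


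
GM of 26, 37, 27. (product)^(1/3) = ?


Product = 26 × 37 × 27 = 25974
GM = 25974^(1/3) = 29.6151

GM = 29.6151


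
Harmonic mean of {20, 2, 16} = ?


Sum of reciprocals = 1/20 + 1/2 + 1/16 = 0.612500
HM = 3/0.612500 = 4.8980

HM = 4.8980


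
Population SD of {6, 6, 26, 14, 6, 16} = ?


Mean = 12.3333
Variance = 53.8889
SD = sqrt(53.8889) = 7.3409

SD = 7.3409


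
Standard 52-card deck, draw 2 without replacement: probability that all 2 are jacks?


P(all jacks) = (4/52) × (3/51)
= 0.0045

P = 0.0045


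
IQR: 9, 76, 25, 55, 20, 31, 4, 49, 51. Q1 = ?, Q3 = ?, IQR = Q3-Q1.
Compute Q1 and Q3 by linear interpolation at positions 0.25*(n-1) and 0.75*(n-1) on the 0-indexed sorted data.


Sorted: 4, 9, 20, 25, 31, 49, 51, 55, 76
Q1 (25th %ile) = 20.0000
Q3 (75th %ile) = 51.0000
IQR = 51.0000 - 20.0000 = 31.0000

IQR = 31.0000


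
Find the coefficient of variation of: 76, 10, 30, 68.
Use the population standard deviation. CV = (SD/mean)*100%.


Mean = 46.0000
SD = 27.0924
CV = (27.0924/46.0000)*100 = 58.8966%

CV = 58.8966%


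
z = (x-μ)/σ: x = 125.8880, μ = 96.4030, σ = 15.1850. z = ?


z = (125.8880 - 96.4030)/15.1850
= 29.4850/15.1850
= 1.9417

z = 1.9417


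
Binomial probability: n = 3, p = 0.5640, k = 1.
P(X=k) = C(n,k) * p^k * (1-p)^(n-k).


C(3,1) = 3
p^1 = 0.564000
(1-p)^2 = 0.190096
P = 3 * 0.564000 * 0.190096 = 0.3216

P(X=1) = 0.3216


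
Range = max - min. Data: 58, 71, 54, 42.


Max = 71, Min = 42
Range = 71 - 42 = 29

Range = 29


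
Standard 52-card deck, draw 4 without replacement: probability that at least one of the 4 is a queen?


P(at least one) = 1 - P(none)
P(none) = (48/52) × (47/51) × (46/50) × (45/49) = 0.718737
P(at least one) = 1 - 0.718737 = 0.2813

P = 0.2813


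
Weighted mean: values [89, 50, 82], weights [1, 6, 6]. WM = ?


Numerator = 89*1 + 50*6 + 82*6 = 881
Denominator = 1 + 6 + 6 = 13
WM = 881/13 = 67.7692

WM = 67.7692


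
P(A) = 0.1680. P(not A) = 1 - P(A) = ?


P(not A) = 1 - 0.1680 = 0.8320

P(not A) = 0.8320


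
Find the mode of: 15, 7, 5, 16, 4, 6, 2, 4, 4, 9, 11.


Frequencies: 2:1, 4:3, 5:1, 6:1, 7:1, 9:1, 11:1, 15:1, 16:1
Max frequency = 3
Mode = 4

Mode = 4


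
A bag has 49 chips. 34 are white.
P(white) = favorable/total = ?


P = 34/49 = 0.6939

P = 0.6939


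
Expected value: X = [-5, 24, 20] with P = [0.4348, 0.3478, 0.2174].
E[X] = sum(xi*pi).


E[X] = -5*0.4348 + 24*0.3478 + 20*0.2174
= -2.1740 + 8.3472 + 4.3480
= 10.5212

E[X] = 10.5212


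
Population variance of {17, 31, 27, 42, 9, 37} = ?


Mean = 27.1667
Squared deviations: 103.3611, 14.6944, 0.0278, 220.0278, 330.0278, 96.6944
Sum = 764.8333
Variance = 764.8333/6 = 127.4722

Variance = 127.4722


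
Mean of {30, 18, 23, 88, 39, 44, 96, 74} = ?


Sum = 30 + 18 + 23 + 88 + 39 + 44 + 96 + 74 = 412
n = 8
Mean = 412/8 = 51.5000

Mean = 51.5000


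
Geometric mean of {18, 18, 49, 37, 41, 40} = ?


Product = 18 × 18 × 49 × 37 × 41 × 40 = 963355680
GM = 963355680^(1/6) = 31.4266

GM = 31.4266


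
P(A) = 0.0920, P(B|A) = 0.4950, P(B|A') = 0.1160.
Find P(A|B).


P(B) = P(B|A)*P(A) + P(B|A')*P(A')
= 0.4950*0.0920 + 0.1160*0.9080
= 0.045540 + 0.105328 = 0.150868
P(A|B) = 0.045540/0.150868 = 0.3019

P(A|B) = 0.3019


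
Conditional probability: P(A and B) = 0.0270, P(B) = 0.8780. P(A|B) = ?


P(A|B) = 0.0270/0.8780 = 0.0308

P(A|B) = 0.0308


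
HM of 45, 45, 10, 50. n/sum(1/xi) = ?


Sum of reciprocals = 1/45 + 1/45 + 1/10 + 1/50 = 0.164444
HM = 4/0.164444 = 24.3243

HM = 24.3243


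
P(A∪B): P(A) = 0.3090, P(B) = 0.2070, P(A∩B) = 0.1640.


P(A∪B) = 0.3090 + 0.2070 - 0.1640
= 0.5160 - 0.1640
= 0.3520

P(A∪B) = 0.3520


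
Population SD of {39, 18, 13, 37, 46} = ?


Mean = 30.6000
Variance = 163.4400
SD = sqrt(163.4400) = 12.7844

SD = 12.7844


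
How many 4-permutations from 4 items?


P(4,4) = 4!/0!
= 24/1
= 24

P(4,4) = 24


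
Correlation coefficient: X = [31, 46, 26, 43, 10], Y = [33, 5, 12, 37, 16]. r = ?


Mean X = 31.2000, Mean Y = 20.6000
SD X = 12.921300, SD Y = 12.338557
Cov = 20.480000
r = 20.480000/(12.921300*12.338557) = 0.1285

r = 0.1285


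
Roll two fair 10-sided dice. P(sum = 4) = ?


Total outcomes = 10×10 = 100
Favorable (sum = 4): 3
P = 3/100 = 0.0300

P = 0.0300


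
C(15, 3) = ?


C(15,3) = 15!/(3! × 12!)
= 1307674368000/(6 × 479001600)
= 455

C(15,3) = 455


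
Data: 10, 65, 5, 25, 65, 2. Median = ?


Sorted: 2, 5, 10, 25, 65, 65
n = 6 (even)
Middle values: 10 and 25
Median = (10+25)/2 = 17.5000

Median = 17.5000


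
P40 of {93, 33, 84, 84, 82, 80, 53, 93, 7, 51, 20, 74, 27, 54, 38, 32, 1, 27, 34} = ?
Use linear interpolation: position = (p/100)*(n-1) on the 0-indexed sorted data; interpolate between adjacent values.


Sorted: 1, 7, 20, 27, 27, 32, 33, 34, 38, 51, 53, 54, 74, 80, 82, 84, 84, 93, 93
n = 19
Index = 40/100 * 18 = 7.2000
Lower = data[7] = 34, Upper = data[8] = 38
P40 = 34 + 0.2000*(4) = 34.8000

P40 = 34.8000


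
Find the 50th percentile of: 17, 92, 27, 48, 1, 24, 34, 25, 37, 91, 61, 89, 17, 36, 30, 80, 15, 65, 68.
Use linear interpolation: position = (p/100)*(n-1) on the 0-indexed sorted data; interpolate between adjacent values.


Sorted: 1, 15, 17, 17, 24, 25, 27, 30, 34, 36, 37, 48, 61, 65, 68, 80, 89, 91, 92
n = 19
Index = 50/100 * 18 = 9.0000
Lower = data[9] = 36, Upper = data[10] = 37
P50 = 36 + 0*(1) = 36.0000

P50 = 36.0000


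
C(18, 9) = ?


C(18,9) = 18!/(9! × 9!)
= 6402373705728000/(362880 × 362880)
= 48620

C(18,9) = 48620


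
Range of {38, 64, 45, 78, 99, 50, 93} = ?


Max = 99, Min = 38
Range = 99 - 38 = 61

Range = 61


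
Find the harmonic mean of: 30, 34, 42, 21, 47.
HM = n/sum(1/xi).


Sum of reciprocals = 1/30 + 1/34 + 1/42 + 1/21 + 1/47 = 0.155450
HM = 5/0.155450 = 32.1646

HM = 32.1646


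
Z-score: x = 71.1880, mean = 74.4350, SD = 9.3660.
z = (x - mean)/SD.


z = (71.1880 - 74.4350)/9.3660
= -3.2470/9.3660
= -0.3467

z = -0.3467


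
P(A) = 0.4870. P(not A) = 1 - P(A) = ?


P(not A) = 1 - 0.4870 = 0.5130

P(not A) = 0.5130


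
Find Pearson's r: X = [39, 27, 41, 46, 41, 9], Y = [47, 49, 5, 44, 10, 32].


Mean X = 33.8333, Mean Y = 31.1667
SD X = 12.522203, SD Y = 17.639129
Cov = -40.638889
r = -40.638889/(12.522203*17.639129) = -0.1840

r = -0.1840


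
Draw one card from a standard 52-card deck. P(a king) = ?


4 kings in 52 cards
P = 4/52 = 0.0769

P = 0.0769


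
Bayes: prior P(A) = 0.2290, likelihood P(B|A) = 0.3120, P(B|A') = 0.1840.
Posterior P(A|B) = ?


P(B) = P(B|A)*P(A) + P(B|A')*P(A')
= 0.3120*0.2290 + 0.1840*0.7710
= 0.071448 + 0.141864 = 0.213312
P(A|B) = 0.071448/0.213312 = 0.3349

P(A|B) = 0.3349


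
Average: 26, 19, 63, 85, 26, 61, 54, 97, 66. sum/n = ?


Sum = 26 + 19 + 63 + 85 + 26 + 61 + 54 + 97 + 66 = 497
n = 9
Mean = 497/9 = 55.2222

Mean = 55.2222


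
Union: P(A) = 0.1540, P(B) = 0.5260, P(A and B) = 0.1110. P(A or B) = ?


P(A∪B) = 0.1540 + 0.5260 - 0.1110
= 0.6800 - 0.1110
= 0.5690

P(A∪B) = 0.5690


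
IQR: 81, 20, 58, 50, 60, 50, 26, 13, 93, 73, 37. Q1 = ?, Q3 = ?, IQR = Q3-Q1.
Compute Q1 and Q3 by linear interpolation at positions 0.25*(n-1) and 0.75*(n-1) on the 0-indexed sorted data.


Sorted: 13, 20, 26, 37, 50, 50, 58, 60, 73, 81, 93
Q1 (25th %ile) = 31.5000
Q3 (75th %ile) = 66.5000
IQR = 66.5000 - 31.5000 = 35.0000

IQR = 35.0000


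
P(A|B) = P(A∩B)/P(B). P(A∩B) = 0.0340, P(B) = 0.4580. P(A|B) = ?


P(A|B) = 0.0340/0.4580 = 0.0742

P(A|B) = 0.0742


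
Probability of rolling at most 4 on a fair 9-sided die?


Favorable outcomes (roll ≤ 4): 4
Total outcomes = 9
P = 4/9 = 0.4444

P = 0.4444


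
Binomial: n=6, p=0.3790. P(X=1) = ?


C(6,1) = 6
p^1 = 0.379000
(1-p)^5 = 0.092354
P = 6 * 0.379000 * 0.092354 = 0.2100

P(X=1) = 0.2100


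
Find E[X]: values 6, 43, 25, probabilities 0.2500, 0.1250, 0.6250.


E[X] = 6*0.2500 + 43*0.1250 + 25*0.6250
= 1.5000 + 5.3750 + 15.6250
= 22.5000

E[X] = 22.5000


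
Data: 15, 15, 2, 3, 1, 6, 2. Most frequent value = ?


Frequencies: 1:1, 2:2, 3:1, 6:1, 15:2
Max frequency = 2
Mode = 2, 15

Mode = 2, 15


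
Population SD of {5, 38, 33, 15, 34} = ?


Mean = 25.0000
Variance = 162.8000
SD = sqrt(162.8000) = 12.7593

SD = 12.7593


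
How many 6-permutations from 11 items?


P(11,6) = 11!/5!
= 39916800/120
= 332640

P(11,6) = 332640


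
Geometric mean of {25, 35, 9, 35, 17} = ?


Product = 25 × 35 × 9 × 35 × 17 = 4685625
GM = 4685625^(1/5) = 21.5851

GM = 21.5851


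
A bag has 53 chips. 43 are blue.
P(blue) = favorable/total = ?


P = 43/53 = 0.8113

P = 0.8113


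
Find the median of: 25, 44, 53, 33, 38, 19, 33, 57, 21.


Sorted: 19, 21, 25, 33, 33, 38, 44, 53, 57
n = 9 (odd)
Middle value = 33

Median = 33


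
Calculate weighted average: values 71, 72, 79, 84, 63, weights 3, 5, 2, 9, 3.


Numerator = 71*3 + 72*5 + 79*2 + 84*9 + 63*3 = 1676
Denominator = 3 + 5 + 2 + 9 + 3 = 22
WM = 1676/22 = 76.1818

WM = 76.1818


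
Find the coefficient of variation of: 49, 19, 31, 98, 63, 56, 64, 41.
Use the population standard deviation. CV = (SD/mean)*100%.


Mean = 52.6250
SD = 22.5108
CV = (22.5108/52.6250)*100 = 42.7758%

CV = 42.7758%


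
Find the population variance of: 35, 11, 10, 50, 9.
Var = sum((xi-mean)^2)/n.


Mean = 23.0000
Squared deviations: 144.0000, 144.0000, 169.0000, 729.0000, 196.0000
Sum = 1382.0000
Variance = 1382.0000/5 = 276.4000

Variance = 276.4000


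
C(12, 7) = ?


C(12,7) = 12!/(7! × 5!)
= 479001600/(5040 × 120)
= 792

C(12,7) = 792


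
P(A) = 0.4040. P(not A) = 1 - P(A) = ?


P(not A) = 1 - 0.4040 = 0.5960

P(not A) = 0.5960


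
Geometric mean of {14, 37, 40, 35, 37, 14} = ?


Product = 14 × 37 × 40 × 35 × 37 × 14 = 375653600
GM = 375653600^(1/6) = 26.8616

GM = 26.8616


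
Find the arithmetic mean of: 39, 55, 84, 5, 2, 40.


Sum = 39 + 55 + 84 + 5 + 2 + 40 = 225
n = 6
Mean = 225/6 = 37.5000

Mean = 37.5000


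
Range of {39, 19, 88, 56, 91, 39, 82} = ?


Max = 91, Min = 19
Range = 91 - 19 = 72

Range = 72


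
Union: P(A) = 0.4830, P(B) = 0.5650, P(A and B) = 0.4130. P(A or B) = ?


P(A∪B) = 0.4830 + 0.5650 - 0.4130
= 1.0480 - 0.4130
= 0.6350

P(A∪B) = 0.6350


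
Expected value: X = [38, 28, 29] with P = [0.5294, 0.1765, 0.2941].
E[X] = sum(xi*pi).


E[X] = 38*0.5294 + 28*0.1765 + 29*0.2941
= 20.1172 + 4.9420 + 8.5289
= 33.5881

E[X] = 33.5881


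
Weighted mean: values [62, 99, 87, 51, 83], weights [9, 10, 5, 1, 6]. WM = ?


Numerator = 62*9 + 99*10 + 87*5 + 51*1 + 83*6 = 2532
Denominator = 9 + 10 + 5 + 1 + 6 = 31
WM = 2532/31 = 81.6774

WM = 81.6774


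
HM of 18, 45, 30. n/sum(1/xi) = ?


Sum of reciprocals = 1/18 + 1/45 + 1/30 = 0.111111
HM = 3/0.111111 = 27.0000

HM = 27.0000


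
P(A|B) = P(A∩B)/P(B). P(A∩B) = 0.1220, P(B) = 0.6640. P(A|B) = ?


P(A|B) = 0.1220/0.6640 = 0.1837

P(A|B) = 0.1837


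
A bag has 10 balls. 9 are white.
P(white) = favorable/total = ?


P = 9/10 = 0.9000

P = 0.9000


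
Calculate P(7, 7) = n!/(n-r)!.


P(7,7) = 7!/0!
= 5040/1
= 5040

P(7,7) = 5040


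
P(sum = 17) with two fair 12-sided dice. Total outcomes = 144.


Total outcomes = 12×12 = 144
Favorable (sum = 17): 8
P = 8/144 = 0.0556

P = 0.0556


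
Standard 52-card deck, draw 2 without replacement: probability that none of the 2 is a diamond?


P(no diamonds) = (39/52) × (38/51)
= 0.5588

P = 0.5588


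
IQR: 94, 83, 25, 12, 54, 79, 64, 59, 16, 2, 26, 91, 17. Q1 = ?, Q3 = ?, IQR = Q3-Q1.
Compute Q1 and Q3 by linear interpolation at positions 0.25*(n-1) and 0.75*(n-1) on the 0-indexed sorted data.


Sorted: 2, 12, 16, 17, 25, 26, 54, 59, 64, 79, 83, 91, 94
Q1 (25th %ile) = 17.0000
Q3 (75th %ile) = 79.0000
IQR = 79.0000 - 17.0000 = 62.0000

IQR = 62.0000


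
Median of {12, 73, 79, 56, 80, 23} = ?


Sorted: 12, 23, 56, 73, 79, 80
n = 6 (even)
Middle values: 56 and 73
Median = (56+73)/2 = 64.5000

Median = 64.5000


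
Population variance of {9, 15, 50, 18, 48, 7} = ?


Mean = 24.5000
Squared deviations: 240.2500, 90.2500, 650.2500, 42.2500, 552.2500, 306.2500
Sum = 1881.5000
Variance = 1881.5000/6 = 313.5833

Variance = 313.5833


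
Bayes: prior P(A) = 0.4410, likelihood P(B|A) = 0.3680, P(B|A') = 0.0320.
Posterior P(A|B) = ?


P(B) = P(B|A)*P(A) + P(B|A')*P(A')
= 0.3680*0.4410 + 0.0320*0.5590
= 0.162288 + 0.017888 = 0.180176
P(A|B) = 0.162288/0.180176 = 0.9007

P(A|B) = 0.9007


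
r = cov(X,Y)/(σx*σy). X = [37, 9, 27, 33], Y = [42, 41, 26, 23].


Mean X = 26.5000, Mean Y = 33.0000
SD X = 10.712143, SD Y = 8.573214
Cov = -28.500000
r = -28.500000/(10.712143*8.573214) = -0.3103

r = -0.3103


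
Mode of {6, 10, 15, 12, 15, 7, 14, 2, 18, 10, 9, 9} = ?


Frequencies: 2:1, 6:1, 7:1, 9:2, 10:2, 12:1, 14:1, 15:2, 18:1
Max frequency = 2
Mode = 9, 10, 15

Mode = 9, 10, 15


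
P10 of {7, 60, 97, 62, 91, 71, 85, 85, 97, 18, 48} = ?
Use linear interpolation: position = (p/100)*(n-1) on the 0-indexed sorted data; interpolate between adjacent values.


Sorted: 7, 18, 48, 60, 62, 71, 85, 85, 91, 97, 97
n = 11
Index = 10/100 * 10 = 1.0000
Lower = data[1] = 18, Upper = data[2] = 48
P10 = 18 + 0*(30) = 18.0000

P10 = 18.0000


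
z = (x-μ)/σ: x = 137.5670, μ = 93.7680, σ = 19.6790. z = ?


z = (137.5670 - 93.7680)/19.6790
= 43.7990/19.6790
= 2.2257

z = 2.2257


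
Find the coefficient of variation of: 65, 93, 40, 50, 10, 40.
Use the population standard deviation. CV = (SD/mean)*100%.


Mean = 49.6667
SD = 25.4078
CV = (25.4078/49.6667)*100 = 51.1566%

CV = 51.1566%


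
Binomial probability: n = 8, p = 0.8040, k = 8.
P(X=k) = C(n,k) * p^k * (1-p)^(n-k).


C(8,8) = 1
p^8 = 0.174602
(1-p)^0 = 1.000000
P = 1 * 0.174602 * 1.000000 = 0.1746

P(X=8) = 0.1746


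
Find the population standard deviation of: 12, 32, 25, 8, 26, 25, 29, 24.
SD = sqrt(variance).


Mean = 22.6250
Variance = 59.9844
SD = sqrt(59.9844) = 7.7450

SD = 7.7450


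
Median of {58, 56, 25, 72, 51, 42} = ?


Sorted: 25, 42, 51, 56, 58, 72
n = 6 (even)
Middle values: 51 and 56
Median = (51+56)/2 = 53.5000

Median = 53.5000


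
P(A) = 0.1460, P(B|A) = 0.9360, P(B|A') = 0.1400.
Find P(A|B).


P(B) = P(B|A)*P(A) + P(B|A')*P(A')
= 0.9360*0.1460 + 0.1400*0.8540
= 0.136656 + 0.119560 = 0.256216
P(A|B) = 0.136656/0.256216 = 0.5334

P(A|B) = 0.5334


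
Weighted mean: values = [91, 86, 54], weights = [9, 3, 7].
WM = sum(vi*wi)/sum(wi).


Numerator = 91*9 + 86*3 + 54*7 = 1455
Denominator = 9 + 3 + 7 = 19
WM = 1455/19 = 76.5789

WM = 76.5789


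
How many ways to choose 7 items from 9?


C(9,7) = 9!/(7! × 2!)
= 362880/(5040 × 2)
= 36

C(9,7) = 36


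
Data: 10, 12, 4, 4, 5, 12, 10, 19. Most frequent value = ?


Frequencies: 4:2, 5:1, 10:2, 12:2, 19:1
Max frequency = 2
Mode = 4, 10, 12

Mode = 4, 10, 12


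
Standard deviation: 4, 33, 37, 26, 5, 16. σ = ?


Mean = 20.1667
Variance = 165.1389
SD = sqrt(165.1389) = 12.8506

SD = 12.8506


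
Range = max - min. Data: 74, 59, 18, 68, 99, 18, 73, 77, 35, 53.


Max = 99, Min = 18
Range = 99 - 18 = 81

Range = 81


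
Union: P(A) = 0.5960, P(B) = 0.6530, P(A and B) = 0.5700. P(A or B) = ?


P(A∪B) = 0.5960 + 0.6530 - 0.5700
= 1.2490 - 0.5700
= 0.6790

P(A∪B) = 0.6790


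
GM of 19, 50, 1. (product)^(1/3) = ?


Product = 19 × 50 × 1 = 950
GM = 950^(1/3) = 9.8305

GM = 9.8305


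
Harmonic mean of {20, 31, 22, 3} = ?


Sum of reciprocals = 1/20 + 1/31 + 1/22 + 1/3 = 0.461046
HM = 4/0.461046 = 8.6759

HM = 8.6759


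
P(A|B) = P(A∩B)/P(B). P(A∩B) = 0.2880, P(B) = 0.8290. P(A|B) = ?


P(A|B) = 0.2880/0.8290 = 0.3474

P(A|B) = 0.3474


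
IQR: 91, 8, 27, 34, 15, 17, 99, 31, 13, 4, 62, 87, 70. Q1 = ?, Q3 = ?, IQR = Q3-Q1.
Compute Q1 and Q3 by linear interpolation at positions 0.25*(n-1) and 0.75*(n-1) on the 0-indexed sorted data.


Sorted: 4, 8, 13, 15, 17, 27, 31, 34, 62, 70, 87, 91, 99
Q1 (25th %ile) = 15.0000
Q3 (75th %ile) = 70.0000
IQR = 70.0000 - 15.0000 = 55.0000

IQR = 55.0000


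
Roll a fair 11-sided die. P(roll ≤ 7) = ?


Favorable outcomes (roll ≤ 7): 7
Total outcomes = 11
P = 7/11 = 0.6364

P = 0.6364


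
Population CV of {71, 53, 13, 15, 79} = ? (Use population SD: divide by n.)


Mean = 46.2000
SD = 27.6145
CV = (27.6145/46.2000)*100 = 59.7716%

CV = 59.7716%


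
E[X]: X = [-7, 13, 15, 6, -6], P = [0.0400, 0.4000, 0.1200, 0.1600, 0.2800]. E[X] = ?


E[X] = -7*0.0400 + 13*0.4000 + 15*0.1200 + 6*0.1600 - 6*0.2800
= -0.2800 + 5.2000 + 1.8000 + 0.9600 - 1.6800
= 6.0000

E[X] = 6.0000


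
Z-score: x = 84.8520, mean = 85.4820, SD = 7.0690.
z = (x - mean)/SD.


z = (84.8520 - 85.4820)/7.0690
= -0.6300/7.0690
= -0.0891

z = -0.0891


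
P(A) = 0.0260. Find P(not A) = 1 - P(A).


P(not A) = 1 - 0.0260 = 0.9740

P(not A) = 0.9740


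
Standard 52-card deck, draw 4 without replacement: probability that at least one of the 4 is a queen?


P(at least one) = 1 - P(none)
P(none) = (48/52) × (47/51) × (46/50) × (45/49) = 0.718737
P(at least one) = 1 - 0.718737 = 0.2813

P = 0.2813


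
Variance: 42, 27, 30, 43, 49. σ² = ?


Mean = 38.2000
Squared deviations: 14.4400, 125.4400, 67.2400, 23.0400, 116.6400
Sum = 346.8000
Variance = 346.8000/5 = 69.3600

Variance = 69.3600


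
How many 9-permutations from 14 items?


P(14,9) = 14!/5!
= 87178291200/120
= 726485760

P(14,9) = 726485760


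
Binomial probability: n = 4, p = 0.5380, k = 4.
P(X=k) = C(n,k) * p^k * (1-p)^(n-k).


C(4,4) = 1
p^4 = 0.083778
(1-p)^0 = 1.000000
P = 1 * 0.083778 * 1.000000 = 0.0838

P(X=4) = 0.0838


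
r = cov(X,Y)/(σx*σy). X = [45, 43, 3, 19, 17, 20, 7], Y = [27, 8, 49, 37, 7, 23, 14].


Mean X = 22.0000, Mean Y = 23.5714
SD X = 15.090205, SD Y = 14.381110
Cov = -77.714286
r = -77.714286/(15.090205*14.381110) = -0.3581

r = -0.3581


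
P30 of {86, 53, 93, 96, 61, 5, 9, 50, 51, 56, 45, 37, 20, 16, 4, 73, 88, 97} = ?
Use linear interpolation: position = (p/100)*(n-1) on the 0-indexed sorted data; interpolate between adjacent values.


Sorted: 4, 5, 9, 16, 20, 37, 45, 50, 51, 53, 56, 61, 73, 86, 88, 93, 96, 97
n = 18
Index = 30/100 * 17 = 5.1000
Lower = data[5] = 37, Upper = data[6] = 45
P30 = 37 + 0.1000*(8) = 37.8000

P30 = 37.8000


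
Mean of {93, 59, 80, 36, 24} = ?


Sum = 93 + 59 + 80 + 36 + 24 = 292
n = 5
Mean = 292/5 = 58.4000

Mean = 58.4000


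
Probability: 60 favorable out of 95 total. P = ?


P = 60/95 = 0.6316

P = 0.6316


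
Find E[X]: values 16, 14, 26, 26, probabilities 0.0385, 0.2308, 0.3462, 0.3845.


E[X] = 16*0.0385 + 14*0.2308 + 26*0.3462 + 26*0.3845
= 0.6160 + 3.2312 + 9.0012 + 9.9970
= 22.8454

E[X] = 22.8454


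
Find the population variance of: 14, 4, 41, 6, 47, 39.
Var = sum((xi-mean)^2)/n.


Mean = 25.1667
Squared deviations: 124.6944, 448.0278, 250.6944, 367.3611, 476.6944, 191.3611
Sum = 1858.8333
Variance = 1858.8333/6 = 309.8056

Variance = 309.8056


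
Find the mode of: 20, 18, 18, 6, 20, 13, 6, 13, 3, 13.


Frequencies: 3:1, 6:2, 13:3, 18:2, 20:2
Max frequency = 3
Mode = 13

Mode = 13


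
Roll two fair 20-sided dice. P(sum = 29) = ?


Total outcomes = 20×20 = 400
Favorable (sum = 29): 12
P = 12/400 = 0.0300

P = 0.0300


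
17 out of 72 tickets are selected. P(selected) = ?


P = 17/72 = 0.2361

P = 0.2361


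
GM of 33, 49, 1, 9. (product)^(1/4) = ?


Product = 33 × 49 × 1 × 9 = 14553
GM = 14553^(1/4) = 10.9834

GM = 10.9834


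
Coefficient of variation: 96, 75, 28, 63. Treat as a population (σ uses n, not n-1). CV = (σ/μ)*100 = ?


Mean = 65.5000
SD = 24.6627
CV = (24.6627/65.5000)*100 = 37.6530%

CV = 37.6530%


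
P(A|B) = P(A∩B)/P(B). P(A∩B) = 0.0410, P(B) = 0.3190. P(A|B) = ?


P(A|B) = 0.0410/0.3190 = 0.1285

P(A|B) = 0.1285


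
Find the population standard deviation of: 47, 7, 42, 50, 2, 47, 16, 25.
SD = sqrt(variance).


Mean = 29.5000
Variance = 331.7500
SD = sqrt(331.7500) = 18.2140

SD = 18.2140


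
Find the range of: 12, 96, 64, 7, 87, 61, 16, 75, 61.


Max = 96, Min = 7
Range = 96 - 7 = 89

Range = 89


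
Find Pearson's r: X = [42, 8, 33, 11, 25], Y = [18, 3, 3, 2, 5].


Mean X = 23.8000, Mean Y = 6.2000
SD X = 12.890306, SD Y = 5.979967
Cov = 57.640000
r = 57.640000/(12.890306*5.979967) = 0.7478

r = 0.7478


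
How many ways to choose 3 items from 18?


C(18,3) = 18!/(3! × 15!)
= 6402373705728000/(6 × 1307674368000)
= 816

C(18,3) = 816


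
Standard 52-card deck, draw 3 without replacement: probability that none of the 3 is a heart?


P(no hearts) = (39/52) × (38/51) × (37/50)
= 0.4135

P = 0.4135


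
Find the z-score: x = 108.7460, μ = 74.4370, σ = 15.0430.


z = (108.7460 - 74.4370)/15.0430
= 34.3090/15.0430
= 2.2807

z = 2.2807


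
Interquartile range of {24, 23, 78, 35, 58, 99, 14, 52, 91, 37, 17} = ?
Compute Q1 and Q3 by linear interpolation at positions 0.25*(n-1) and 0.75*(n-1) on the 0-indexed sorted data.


Sorted: 14, 17, 23, 24, 35, 37, 52, 58, 78, 91, 99
Q1 (25th %ile) = 23.5000
Q3 (75th %ile) = 68.0000
IQR = 68.0000 - 23.5000 = 44.5000

IQR = 44.5000


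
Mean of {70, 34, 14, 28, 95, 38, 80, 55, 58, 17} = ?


Sum = 70 + 34 + 14 + 28 + 95 + 38 + 80 + 55 + 58 + 17 = 489
n = 10
Mean = 489/10 = 48.9000

Mean = 48.9000


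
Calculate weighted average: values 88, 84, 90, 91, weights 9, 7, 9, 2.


Numerator = 88*9 + 84*7 + 90*9 + 91*2 = 2372
Denominator = 9 + 7 + 9 + 2 = 27
WM = 2372/27 = 87.8519

WM = 87.8519


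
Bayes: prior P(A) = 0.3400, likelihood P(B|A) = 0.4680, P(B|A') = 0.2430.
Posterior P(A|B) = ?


P(B) = P(B|A)*P(A) + P(B|A')*P(A')
= 0.4680*0.3400 + 0.2430*0.6600
= 0.159120 + 0.160380 = 0.319500
P(A|B) = 0.159120/0.319500 = 0.4980

P(A|B) = 0.4980


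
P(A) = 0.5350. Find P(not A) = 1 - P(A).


P(not A) = 1 - 0.5350 = 0.4650

P(not A) = 0.4650


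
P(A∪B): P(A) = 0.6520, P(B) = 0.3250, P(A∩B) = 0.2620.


P(A∪B) = 0.6520 + 0.3250 - 0.2620
= 0.9770 - 0.2620
= 0.7150

P(A∪B) = 0.7150
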